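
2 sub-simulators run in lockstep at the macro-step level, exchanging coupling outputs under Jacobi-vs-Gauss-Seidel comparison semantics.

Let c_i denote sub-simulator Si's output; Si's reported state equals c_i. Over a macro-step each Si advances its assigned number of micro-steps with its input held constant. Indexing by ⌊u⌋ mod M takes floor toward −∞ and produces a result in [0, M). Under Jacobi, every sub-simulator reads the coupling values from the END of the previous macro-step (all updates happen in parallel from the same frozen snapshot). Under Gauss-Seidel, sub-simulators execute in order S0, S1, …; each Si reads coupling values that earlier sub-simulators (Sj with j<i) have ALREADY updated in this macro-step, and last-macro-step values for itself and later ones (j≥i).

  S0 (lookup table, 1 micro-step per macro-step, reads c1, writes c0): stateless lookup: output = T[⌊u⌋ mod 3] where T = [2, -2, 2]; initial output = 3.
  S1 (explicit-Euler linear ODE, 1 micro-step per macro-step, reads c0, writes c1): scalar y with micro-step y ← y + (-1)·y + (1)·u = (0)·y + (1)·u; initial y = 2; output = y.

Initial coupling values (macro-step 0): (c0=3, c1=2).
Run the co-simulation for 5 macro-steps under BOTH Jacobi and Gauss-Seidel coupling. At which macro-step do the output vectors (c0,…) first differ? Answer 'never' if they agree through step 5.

first divergence at macro-step: 1

[Jacobi] macro 1: S0 reads c1=2 → after 1×micro: 2; S1 reads c0=3 → after 1×micro: 3 ⇒ (c0=2, c1=3)
[Jacobi] macro 2: S0 reads c1=3 → after 1×micro: 2; S1 reads c0=2 → after 1×micro: 2 ⇒ (c0=2, c1=2)
[Jacobi] macro 3: S0 reads c1=2 → after 1×micro: 2; S1 reads c0=2 → after 1×micro: 2 ⇒ (c0=2, c1=2)
[Jacobi] macro 4: S0 reads c1=2 → after 1×micro: 2; S1 reads c0=2 → after 1×micro: 2 ⇒ (c0=2, c1=2)
[Jacobi] macro 5: S0 reads c1=2 → after 1×micro: 2; S1 reads c0=2 → after 1×micro: 2 ⇒ (c0=2, c1=2)
[Gauss-Seidel] macro 1: S0 reads c1=2 → after 1×micro: 2; S1 reads c0=2 → after 1×micro: 2 ⇒ (c0=2, c1=2)
[Gauss-Seidel] macro 2: S0 reads c1=2 → after 1×micro: 2; S1 reads c0=2 → after 1×micro: 2 ⇒ (c0=2, c1=2)
[Gauss-Seidel] macro 3: S0 reads c1=2 → after 1×micro: 2; S1 reads c0=2 → after 1×micro: 2 ⇒ (c0=2, c1=2)
[Gauss-Seidel] macro 4: S0 reads c1=2 → after 1×micro: 2; S1 reads c0=2 → after 1×micro: 2 ⇒ (c0=2, c1=2)
[Gauss-Seidel] macro 5: S0 reads c1=2 → after 1×micro: 2; S1 reads c0=2 → after 1×micro: 2 ⇒ (c0=2, c1=2)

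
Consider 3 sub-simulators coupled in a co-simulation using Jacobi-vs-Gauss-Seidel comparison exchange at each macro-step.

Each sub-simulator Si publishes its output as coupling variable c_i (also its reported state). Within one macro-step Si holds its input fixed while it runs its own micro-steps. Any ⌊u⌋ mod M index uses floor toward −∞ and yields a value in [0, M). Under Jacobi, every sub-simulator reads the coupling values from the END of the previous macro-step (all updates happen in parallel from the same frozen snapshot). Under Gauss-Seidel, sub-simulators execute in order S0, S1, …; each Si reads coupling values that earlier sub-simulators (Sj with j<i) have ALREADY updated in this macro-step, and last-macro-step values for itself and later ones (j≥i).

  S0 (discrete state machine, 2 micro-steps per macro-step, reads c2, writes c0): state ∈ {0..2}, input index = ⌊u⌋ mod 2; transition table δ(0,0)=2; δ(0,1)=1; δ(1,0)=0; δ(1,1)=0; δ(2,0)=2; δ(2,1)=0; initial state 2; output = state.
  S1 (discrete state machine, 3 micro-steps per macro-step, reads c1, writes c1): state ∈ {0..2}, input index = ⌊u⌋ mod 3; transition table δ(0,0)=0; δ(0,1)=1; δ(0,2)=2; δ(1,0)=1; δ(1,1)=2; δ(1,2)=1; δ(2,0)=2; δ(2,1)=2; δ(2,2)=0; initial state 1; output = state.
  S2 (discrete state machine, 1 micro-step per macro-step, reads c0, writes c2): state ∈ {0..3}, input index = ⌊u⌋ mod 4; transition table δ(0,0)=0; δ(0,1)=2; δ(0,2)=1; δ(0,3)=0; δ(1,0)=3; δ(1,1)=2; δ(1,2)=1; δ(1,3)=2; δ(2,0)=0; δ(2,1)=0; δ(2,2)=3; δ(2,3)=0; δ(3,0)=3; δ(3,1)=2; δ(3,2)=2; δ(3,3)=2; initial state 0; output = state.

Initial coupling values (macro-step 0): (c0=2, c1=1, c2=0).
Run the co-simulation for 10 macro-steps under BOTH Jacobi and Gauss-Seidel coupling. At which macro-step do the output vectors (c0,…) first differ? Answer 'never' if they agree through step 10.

[Jacobi] macro 1: S0 reads c2=0 → after 2×micro: 2; S1 reads c1=1 → after 3×micro: 2; S2 reads c0=2 → after 1×micro: 1 ⇒ (c0=2, c1=2, c2=1)
[Jacobi] macro 2: S0 reads c2=1 → after 2×micro: 1; S1 reads c1=2 → after 3×micro: 0; S2 reads c0=2 → after 1×micro: 1 ⇒ (c0=1, c1=0, c2=1)
[Jacobi] macro 3: S0 reads c2=1 → after 2×micro: 1; S1 reads c1=0 → after 3×micro: 0; S2 reads c0=1 → after 1×micro: 2 ⇒ (c0=1, c1=0, c2=2)
[Jacobi] macro 4: S0 reads c2=2 → after 2×micro: 2; S1 reads c1=0 → after 3×micro: 0; S2 reads c0=1 → after 1×micro: 0 ⇒ (c0=2, c1=0, c2=0)
[Jacobi] macro 5: S0 reads c2=0 → after 2×micro: 2; S1 reads c1=0 → after 3×micro: 0; S2 reads c0=2 → after 1×micro: 1 ⇒ (c0=2, c1=0, c2=1)
[Jacobi] macro 6: S0 reads c2=1 → after 2×micro: 1; S1 reads c1=0 → after 3×micro: 0; S2 reads c0=2 → after 1×micro: 1 ⇒ (c0=1, c1=0, c2=1)
[Jacobi] macro 7: S0 reads c2=1 → after 2×micro: 1; S1 reads c1=0 → after 3×micro: 0; S2 reads c0=1 → after 1×micro: 2 ⇒ (c0=1, c1=0, c2=2)
[Jacobi] macro 8: S0 reads c2=2 → after 2×micro: 2; S1 reads c1=0 → after 3×micro: 0; S2 reads c0=1 → after 1×micro: 0 ⇒ (c0=2, c1=0, c2=0)
[Jacobi] macro 9: S0 reads c2=0 → after 2×micro: 2; S1 reads c1=0 → after 3×micro: 0; S2 reads c0=2 → after 1×micro: 1 ⇒ (c0=2, c1=0, c2=1)
[Jacobi] macro 10: S0 reads c2=1 → after 2×micro: 1; S1 reads c1=0 → after 3×micro: 0; S2 reads c0=2 → after 1×micro: 1 ⇒ (c0=1, c1=0, c2=1)
[Gauss-Seidel] macro 1: S0 reads c2=0 → after 2×micro: 2; S1 reads c1=1 → after 3×micro: 2; S2 reads c0=2 → after 1×micro: 1 ⇒ (c0=2, c1=2, c2=1)
[Gauss-Seidel] macro 2: S0 reads c2=1 → after 2×micro: 1; S1 reads c1=2 → after 3×micro: 0; S2 reads c0=1 → after 1×micro: 2 ⇒ (c0=1, c1=0, c2=2)
[Gauss-Seidel] macro 3: S0 reads c2=2 → after 2×micro: 2; S1 reads c1=0 → after 3×micro: 0; S2 reads c0=2 → after 1×micro: 3 ⇒ (c0=2, c1=0, c2=3)
[Gauss-Seidel] macro 4: S0 reads c2=3 → after 2×micro: 1; S1 reads c1=0 → after 3×micro: 0; S2 reads c0=1 → after 1×micro: 2 ⇒ (c0=1, c1=0, c2=2)
[Gauss-Seidel] macro 5: S0 reads c2=2 → after 2×micro: 2; S1 reads c1=0 → after 3×micro: 0; S2 reads c0=2 → after 1×micro: 3 ⇒ (c0=2, c1=0, c2=3)
[Gauss-Seidel] macro 6: S0 reads c2=3 → after 2×micro: 1; S1 reads c1=0 → after 3×micro: 0; S2 reads c0=1 → after 1×micro: 2 ⇒ (c0=1, c1=0, c2=2)
[Gauss-Seidel] macro 7: S0 reads c2=2 → after 2×micro: 2; S1 reads c1=0 → after 3×micro: 0; S2 reads c0=2 → after 1×micro: 3 ⇒ (c0=2, c1=0, c2=3)
[Gauss-Seidel] macro 8: S0 reads c2=3 → after 2×micro: 1; S1 reads c1=0 → after 3×micro: 0; S2 reads c0=1 → after 1×micro: 2 ⇒ (c0=1, c1=0, c2=2)
[Gauss-Seidel] macro 9: S0 reads c2=2 → after 2×micro: 2; S1 reads c1=0 → after 3×micro: 0; S2 reads c0=2 → after 1×micro: 3 ⇒ (c0=2, c1=0, c2=3)
[Gauss-Seidel] macro 10: S0 reads c2=3 → after 2×micro: 1; S1 reads c1=0 → after 3×micro: 0; S2 reads c0=1 → after 1×micro: 2 ⇒ (c0=1, c1=0, c2=2)

first divergence at macro-step: 2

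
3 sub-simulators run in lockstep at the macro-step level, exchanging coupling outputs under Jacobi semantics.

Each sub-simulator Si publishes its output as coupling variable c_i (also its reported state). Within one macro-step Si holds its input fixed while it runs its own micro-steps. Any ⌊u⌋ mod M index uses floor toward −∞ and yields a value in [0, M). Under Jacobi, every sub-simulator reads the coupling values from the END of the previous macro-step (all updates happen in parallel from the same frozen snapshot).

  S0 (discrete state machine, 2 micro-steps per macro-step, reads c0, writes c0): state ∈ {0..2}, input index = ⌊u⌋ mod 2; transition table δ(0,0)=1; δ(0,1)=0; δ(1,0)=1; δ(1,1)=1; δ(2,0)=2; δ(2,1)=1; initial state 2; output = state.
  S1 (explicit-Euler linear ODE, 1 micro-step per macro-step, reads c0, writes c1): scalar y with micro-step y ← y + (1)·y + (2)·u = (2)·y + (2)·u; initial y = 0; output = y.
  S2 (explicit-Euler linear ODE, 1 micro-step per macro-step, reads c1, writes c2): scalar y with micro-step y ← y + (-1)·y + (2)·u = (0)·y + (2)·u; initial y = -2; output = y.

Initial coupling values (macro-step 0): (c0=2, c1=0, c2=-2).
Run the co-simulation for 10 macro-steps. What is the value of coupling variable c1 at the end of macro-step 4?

c1 at macro-step 4 = 60

macro 1: S0 reads c0=2 → after 2×micro: 2; S1 reads c0=2 → after 1×micro: 4; S2 reads c1=0 → after 1×micro: 0 ⇒ (c0=2, c1=4, c2=0)
macro 2: S0 reads c0=2 → after 2×micro: 2; S1 reads c0=2 → after 1×micro: 12; S2 reads c1=4 → after 1×micro: 8 ⇒ (c0=2, c1=12, c2=8)
macro 3: S0 reads c0=2 → after 2×micro: 2; S1 reads c0=2 → after 1×micro: 28; S2 reads c1=12 → after 1×micro: 24 ⇒ (c0=2, c1=28, c2=24)
macro 4: S0 reads c0=2 → after 2×micro: 2; S1 reads c0=2 → after 1×micro: 60; S2 reads c1=28 → after 1×micro: 56 ⇒ (c0=2, c1=60, c2=56)
macro 5: S0 reads c0=2 → after 2×micro: 2; S1 reads c0=2 → after 1×micro: 124; S2 reads c1=60 → after 1×micro: 120 ⇒ (c0=2, c1=124, c2=120)
macro 6: S0 reads c0=2 → after 2×micro: 2; S1 reads c0=2 → after 1×micro: 252; S2 reads c1=124 → after 1×micro: 248 ⇒ (c0=2, c1=252, c2=248)
macro 7: S0 reads c0=2 → after 2×micro: 2; S1 reads c0=2 → after 1×micro: 508; S2 reads c1=252 → after 1×micro: 504 ⇒ (c0=2, c1=508, c2=504)
macro 8: S0 reads c0=2 → after 2×micro: 2; S1 reads c0=2 → after 1×micro: 1020; S2 reads c1=508 → after 1×micro: 1016 ⇒ (c0=2, c1=1020, c2=1016)
macro 9: S0 reads c0=2 → after 2×micro: 2; S1 reads c0=2 → after 1×micro: 2044; S2 reads c1=1020 → after 1×micro: 2040 ⇒ (c0=2, c1=2044, c2=2040)
macro 10: S0 reads c0=2 → after 2×micro: 2; S1 reads c0=2 → after 1×micro: 4092; S2 reads c1=2044 → after 1×micro: 4088 ⇒ (c0=2, c1=4092, c2=4088)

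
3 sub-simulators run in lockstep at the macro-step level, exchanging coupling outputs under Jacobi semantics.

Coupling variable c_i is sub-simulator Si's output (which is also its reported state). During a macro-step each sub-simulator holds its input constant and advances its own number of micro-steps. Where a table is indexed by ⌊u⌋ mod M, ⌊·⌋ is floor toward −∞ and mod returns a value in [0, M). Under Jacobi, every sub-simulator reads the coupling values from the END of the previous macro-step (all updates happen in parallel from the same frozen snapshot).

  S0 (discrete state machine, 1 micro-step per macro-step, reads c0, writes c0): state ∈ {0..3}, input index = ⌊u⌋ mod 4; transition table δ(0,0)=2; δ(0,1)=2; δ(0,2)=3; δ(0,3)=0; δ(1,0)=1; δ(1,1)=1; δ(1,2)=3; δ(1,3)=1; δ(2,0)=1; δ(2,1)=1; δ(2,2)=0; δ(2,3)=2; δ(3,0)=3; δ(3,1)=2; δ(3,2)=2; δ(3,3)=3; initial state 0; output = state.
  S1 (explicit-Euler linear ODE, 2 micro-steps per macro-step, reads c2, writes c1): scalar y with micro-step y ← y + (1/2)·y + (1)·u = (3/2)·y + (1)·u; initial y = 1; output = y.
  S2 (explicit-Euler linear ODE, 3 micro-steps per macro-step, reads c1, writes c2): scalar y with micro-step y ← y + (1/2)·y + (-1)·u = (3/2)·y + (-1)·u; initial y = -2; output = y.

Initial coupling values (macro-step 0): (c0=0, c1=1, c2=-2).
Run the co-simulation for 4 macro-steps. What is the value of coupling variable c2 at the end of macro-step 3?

macro 1: S0 reads c0=0 → after 1×micro: 2; S1 reads c2=-2 → after 2×micro: -11/4; S2 reads c1=1 → after 3×micro: -23/2 ⇒ (c0=2, c1=-11/4, c2=-23/2)
macro 2: S0 reads c0=2 → after 1×micro: 0; S1 reads c2=-23/2 → after 2×micro: -559/16; S2 reads c1=-11/4 → after 3×micro: -103/4 ⇒ (c0=0, c1=-559/16, c2=-103/4)
macro 3: S0 reads c0=0 → after 1×micro: 2; S1 reads c2=-103/4 → after 2×micro: -9151/64; S2 reads c1=-559/16 → after 3×micro: 5059/64 ⇒ (c0=2, c1=-9151/64, c2=5059/64)
macro 4: S0 reads c0=2 → after 1×micro: 0; S1 reads c2=5059/64 → after 2×micro: -31769/256; S2 reads c1=-9151/64 → after 3×micro: 484331/512 ⇒ (c0=0, c1=-31769/256, c2=484331/512)

c2 at macro-step 3 = 5059/64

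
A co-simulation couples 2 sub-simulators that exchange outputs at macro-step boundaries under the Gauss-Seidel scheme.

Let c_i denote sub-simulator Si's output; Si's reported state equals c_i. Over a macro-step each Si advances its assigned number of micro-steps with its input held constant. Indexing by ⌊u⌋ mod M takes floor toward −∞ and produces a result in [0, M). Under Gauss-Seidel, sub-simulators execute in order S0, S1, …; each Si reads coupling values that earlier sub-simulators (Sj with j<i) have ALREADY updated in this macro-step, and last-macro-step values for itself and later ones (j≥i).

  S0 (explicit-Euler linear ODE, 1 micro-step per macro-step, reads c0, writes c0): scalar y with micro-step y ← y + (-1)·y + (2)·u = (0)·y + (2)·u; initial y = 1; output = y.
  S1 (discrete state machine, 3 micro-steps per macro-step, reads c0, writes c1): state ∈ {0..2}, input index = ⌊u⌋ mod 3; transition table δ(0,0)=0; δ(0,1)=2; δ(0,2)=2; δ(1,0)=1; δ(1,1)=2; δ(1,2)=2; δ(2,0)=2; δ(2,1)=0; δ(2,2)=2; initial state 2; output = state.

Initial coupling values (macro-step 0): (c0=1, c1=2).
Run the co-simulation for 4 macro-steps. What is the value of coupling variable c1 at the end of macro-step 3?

c1 at macro-step 3 = 2

macro 1: S0 reads c0=1 → after 1×micro: 2; S1 reads c0=2 → after 3×micro: 2 ⇒ (c0=2, c1=2)
macro 2: S0 reads c0=2 → after 1×micro: 4; S1 reads c0=4 → after 3×micro: 0 ⇒ (c0=4, c1=0)
macro 3: S0 reads c0=4 → after 1×micro: 8; S1 reads c0=8 → after 3×micro: 2 ⇒ (c0=8, c1=2)
macro 4: S0 reads c0=8 → after 1×micro: 16; S1 reads c0=16 → after 3×micro: 0 ⇒ (c0=16, c1=0)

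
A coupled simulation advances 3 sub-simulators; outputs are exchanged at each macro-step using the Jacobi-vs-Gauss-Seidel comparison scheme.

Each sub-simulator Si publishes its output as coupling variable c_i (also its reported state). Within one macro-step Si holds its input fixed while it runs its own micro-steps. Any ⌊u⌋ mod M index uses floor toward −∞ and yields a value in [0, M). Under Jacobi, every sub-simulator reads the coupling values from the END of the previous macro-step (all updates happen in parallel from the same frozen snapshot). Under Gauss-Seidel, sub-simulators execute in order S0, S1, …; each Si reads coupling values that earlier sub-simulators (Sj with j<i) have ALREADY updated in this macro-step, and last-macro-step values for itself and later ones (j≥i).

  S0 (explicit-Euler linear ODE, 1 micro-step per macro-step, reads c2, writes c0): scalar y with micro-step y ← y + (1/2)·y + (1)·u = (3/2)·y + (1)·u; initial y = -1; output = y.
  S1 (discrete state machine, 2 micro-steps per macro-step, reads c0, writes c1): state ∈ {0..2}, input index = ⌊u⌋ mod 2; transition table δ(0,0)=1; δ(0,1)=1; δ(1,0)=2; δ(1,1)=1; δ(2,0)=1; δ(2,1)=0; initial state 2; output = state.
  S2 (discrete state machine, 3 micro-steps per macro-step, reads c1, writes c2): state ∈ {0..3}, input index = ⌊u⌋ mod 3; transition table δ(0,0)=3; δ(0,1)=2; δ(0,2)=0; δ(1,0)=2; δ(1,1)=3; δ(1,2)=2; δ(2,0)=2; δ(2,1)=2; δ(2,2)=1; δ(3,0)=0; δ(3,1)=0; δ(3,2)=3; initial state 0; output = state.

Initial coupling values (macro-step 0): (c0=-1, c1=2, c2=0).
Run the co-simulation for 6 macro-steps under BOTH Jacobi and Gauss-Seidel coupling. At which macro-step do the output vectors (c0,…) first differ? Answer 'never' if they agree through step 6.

first divergence at macro-step: 1

[Jacobi] macro 1: S0 reads c2=0 → after 1×micro: -3/2; S1 reads c0=-1 → after 2×micro: 1; S2 reads c1=2 → after 3×micro: 0 ⇒ (c0=-3/2, c1=1, c2=0)
[Jacobi] macro 2: S0 reads c2=0 → after 1×micro: -9/4; S1 reads c0=-3/2 → after 2×micro: 1; S2 reads c1=1 → after 3×micro: 2 ⇒ (c0=-9/4, c1=1, c2=2)
[Jacobi] macro 3: S0 reads c2=2 → after 1×micro: -11/8; S1 reads c0=-9/4 → after 2×micro: 1; S2 reads c1=1 → after 3×micro: 2 ⇒ (c0=-11/8, c1=1, c2=2)
[Jacobi] macro 4: S0 reads c2=2 → after 1×micro: -1/16; S1 reads c0=-11/8 → after 2×micro: 1; S2 reads c1=1 → after 3×micro: 2 ⇒ (c0=-1/16, c1=1, c2=2)
[Jacobi] macro 5: S0 reads c2=2 → after 1×micro: 61/32; S1 reads c0=-1/16 → after 2×micro: 1; S2 reads c1=1 → after 3×micro: 2 ⇒ (c0=61/32, c1=1, c2=2)
[Jacobi] macro 6: S0 reads c2=2 → after 1×micro: 311/64; S1 reads c0=61/32 → after 2×micro: 1; S2 reads c1=1 → after 3×micro: 2 ⇒ (c0=311/64, c1=1, c2=2)
[Gauss-Seidel] macro 1: S0 reads c2=0 → after 1×micro: -3/2; S1 reads c0=-3/2 → after 2×micro: 2; S2 reads c1=2 → after 3×micro: 0 ⇒ (c0=-3/2, c1=2, c2=0)
[Gauss-Seidel] macro 2: S0 reads c2=0 → after 1×micro: -9/4; S1 reads c0=-9/4 → after 2×micro: 1; S2 reads c1=1 → after 3×micro: 2 ⇒ (c0=-9/4, c1=1, c2=2)
[Gauss-Seidel] macro 3: S0 reads c2=2 → after 1×micro: -11/8; S1 reads c0=-11/8 → after 2×micro: 1; S2 reads c1=1 → after 3×micro: 2 ⇒ (c0=-11/8, c1=1, c2=2)
[Gauss-Seidel] macro 4: S0 reads c2=2 → after 1×micro: -1/16; S1 reads c0=-1/16 → after 2×micro: 1; S2 reads c1=1 → after 3×micro: 2 ⇒ (c0=-1/16, c1=1, c2=2)
[Gauss-Seidel] macro 5: S0 reads c2=2 → after 1×micro: 61/32; S1 reads c0=61/32 → after 2×micro: 1; S2 reads c1=1 → after 3×micro: 2 ⇒ (c0=61/32, c1=1, c2=2)
[Gauss-Seidel] macro 6: S0 reads c2=2 → after 1×micro: 311/64; S1 reads c0=311/64 → after 2×micro: 1; S2 reads c1=1 → after 3×micro: 2 ⇒ (c0=311/64, c1=1, c2=2)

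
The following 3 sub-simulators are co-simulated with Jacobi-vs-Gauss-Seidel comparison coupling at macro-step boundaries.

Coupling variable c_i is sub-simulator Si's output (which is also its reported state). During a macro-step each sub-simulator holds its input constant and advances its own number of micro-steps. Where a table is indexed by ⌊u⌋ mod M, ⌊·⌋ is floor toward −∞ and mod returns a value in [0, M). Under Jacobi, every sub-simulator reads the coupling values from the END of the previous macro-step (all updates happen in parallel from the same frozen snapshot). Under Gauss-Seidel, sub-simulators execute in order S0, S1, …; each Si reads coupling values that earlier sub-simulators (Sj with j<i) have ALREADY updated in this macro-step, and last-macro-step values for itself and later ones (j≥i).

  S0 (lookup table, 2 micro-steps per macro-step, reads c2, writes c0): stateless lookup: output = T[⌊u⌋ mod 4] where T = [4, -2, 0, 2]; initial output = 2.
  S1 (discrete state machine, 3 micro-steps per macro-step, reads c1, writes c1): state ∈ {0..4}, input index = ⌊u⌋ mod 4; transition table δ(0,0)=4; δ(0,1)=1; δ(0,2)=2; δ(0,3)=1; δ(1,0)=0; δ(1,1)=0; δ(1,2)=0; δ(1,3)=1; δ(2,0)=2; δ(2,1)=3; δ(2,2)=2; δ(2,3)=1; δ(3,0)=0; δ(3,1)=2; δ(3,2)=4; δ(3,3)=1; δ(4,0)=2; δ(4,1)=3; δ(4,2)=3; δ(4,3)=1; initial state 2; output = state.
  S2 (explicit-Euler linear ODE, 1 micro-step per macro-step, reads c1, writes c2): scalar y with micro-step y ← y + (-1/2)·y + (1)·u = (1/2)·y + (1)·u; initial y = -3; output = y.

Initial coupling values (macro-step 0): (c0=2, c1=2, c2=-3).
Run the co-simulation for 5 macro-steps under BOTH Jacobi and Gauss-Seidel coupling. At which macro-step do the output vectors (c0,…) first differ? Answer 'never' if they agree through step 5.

[Jacobi] macro 1: S0 reads c2=-3 → after 2×micro: -2; S1 reads c1=2 → after 3×micro: 2; S2 reads c1=2 → after 1×micro: 1/2 ⇒ (c0=-2, c1=2, c2=1/2)
[Jacobi] macro 2: S0 reads c2=1/2 → after 2×micro: 4; S1 reads c1=2 → after 3×micro: 2; S2 reads c1=2 → after 1×micro: 9/4 ⇒ (c0=4, c1=2, c2=9/4)
[Jacobi] macro 3: S0 reads c2=9/4 → after 2×micro: 0; S1 reads c1=2 → after 3×micro: 2; S2 reads c1=2 → after 1×micro: 25/8 ⇒ (c0=0, c1=2, c2=25/8)
[Jacobi] macro 4: S0 reads c2=25/8 → after 2×micro: 2; S1 reads c1=2 → after 3×micro: 2; S2 reads c1=2 → after 1×micro: 57/16 ⇒ (c0=2, c1=2, c2=57/16)
[Jacobi] macro 5: S0 reads c2=57/16 → after 2×micro: 2; S1 reads c1=2 → after 3×micro: 2; S2 reads c1=2 → after 1×micro: 121/32 ⇒ (c0=2, c1=2, c2=121/32)
[Gauss-Seidel] macro 1: S0 reads c2=-3 → after 2×micro: -2; S1 reads c1=2 → after 3×micro: 2; S2 reads c1=2 → after 1×micro: 1/2 ⇒ (c0=-2, c1=2, c2=1/2)
[Gauss-Seidel] macro 2: S0 reads c2=1/2 → after 2×micro: 4; S1 reads c1=2 → after 3×micro: 2; S2 reads c1=2 → after 1×micro: 9/4 ⇒ (c0=4, c1=2, c2=9/4)
[Gauss-Seidel] macro 3: S0 reads c2=9/4 → after 2×micro: 0; S1 reads c1=2 → after 3×micro: 2; S2 reads c1=2 → after 1×micro: 25/8 ⇒ (c0=0, c1=2, c2=25/8)
[Gauss-Seidel] macro 4: S0 reads c2=25/8 → after 2×micro: 2; S1 reads c1=2 → after 3×micro: 2; S2 reads c1=2 → after 1×micro: 57/16 ⇒ (c0=2, c1=2, c2=57/16)
[Gauss-Seidel] macro 5: S0 reads c2=57/16 → after 2×micro: 2; S1 reads c1=2 → after 3×micro: 2; S2 reads c1=2 → after 1×micro: 121/32 ⇒ (c0=2, c1=2, c2=121/32)

first divergence at macro-step: never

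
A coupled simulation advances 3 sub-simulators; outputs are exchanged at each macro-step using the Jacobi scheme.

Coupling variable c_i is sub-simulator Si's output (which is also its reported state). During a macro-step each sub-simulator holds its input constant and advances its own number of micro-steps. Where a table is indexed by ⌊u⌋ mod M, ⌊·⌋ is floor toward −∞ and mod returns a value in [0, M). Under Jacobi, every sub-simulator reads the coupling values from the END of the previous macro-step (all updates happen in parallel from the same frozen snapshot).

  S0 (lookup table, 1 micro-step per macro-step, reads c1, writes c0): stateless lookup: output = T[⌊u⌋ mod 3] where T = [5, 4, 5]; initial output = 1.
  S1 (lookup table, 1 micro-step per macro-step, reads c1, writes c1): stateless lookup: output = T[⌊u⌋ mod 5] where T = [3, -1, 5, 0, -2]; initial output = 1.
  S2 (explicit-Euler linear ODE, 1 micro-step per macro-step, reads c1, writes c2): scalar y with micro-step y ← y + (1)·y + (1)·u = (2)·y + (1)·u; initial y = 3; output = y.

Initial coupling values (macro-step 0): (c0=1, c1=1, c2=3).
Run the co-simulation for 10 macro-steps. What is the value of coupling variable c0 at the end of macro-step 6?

macro 1: S0 reads c1=1 → after 1×micro: 4; S1 reads c1=1 → after 1×micro: -1; S2 reads c1=1 → after 1×micro: 7 ⇒ (c0=4, c1=-1, c2=7)
macro 2: S0 reads c1=-1 → after 1×micro: 5; S1 reads c1=-1 → after 1×micro: -2; S2 reads c1=-1 → after 1×micro: 13 ⇒ (c0=5, c1=-2, c2=13)
macro 3: S0 reads c1=-2 → after 1×micro: 4; S1 reads c1=-2 → after 1×micro: 0; S2 reads c1=-2 → after 1×micro: 24 ⇒ (c0=4, c1=0, c2=24)
macro 4: S0 reads c1=0 → after 1×micro: 5; S1 reads c1=0 → after 1×micro: 3; S2 reads c1=0 → after 1×micro: 48 ⇒ (c0=5, c1=3, c2=48)
macro 5: S0 reads c1=3 → after 1×micro: 5; S1 reads c1=3 → after 1×micro: 0; S2 reads c1=3 → after 1×micro: 99 ⇒ (c0=5, c1=0, c2=99)
macro 6: S0 reads c1=0 → after 1×micro: 5; S1 reads c1=0 → after 1×micro: 3; S2 reads c1=0 → after 1×micro: 198 ⇒ (c0=5, c1=3, c2=198)
macro 7: S0 reads c1=3 → after 1×micro: 5; S1 reads c1=3 → after 1×micro: 0; S2 reads c1=3 → after 1×micro: 399 ⇒ (c0=5, c1=0, c2=399)
macro 8: S0 reads c1=0 → after 1×micro: 5; S1 reads c1=0 → after 1×micro: 3; S2 reads c1=0 → after 1×micro: 798 ⇒ (c0=5, c1=3, c2=798)
macro 9: S0 reads c1=3 → after 1×micro: 5; S1 reads c1=3 → after 1×micro: 0; S2 reads c1=3 → after 1×micro: 1599 ⇒ (c0=5, c1=0, c2=1599)
macro 10: S0 reads c1=0 → after 1×micro: 5; S1 reads c1=0 → after 1×micro: 3; S2 reads c1=0 → after 1×micro: 3198 ⇒ (c0=5, c1=3, c2=3198)

c0 at macro-step 6 = 5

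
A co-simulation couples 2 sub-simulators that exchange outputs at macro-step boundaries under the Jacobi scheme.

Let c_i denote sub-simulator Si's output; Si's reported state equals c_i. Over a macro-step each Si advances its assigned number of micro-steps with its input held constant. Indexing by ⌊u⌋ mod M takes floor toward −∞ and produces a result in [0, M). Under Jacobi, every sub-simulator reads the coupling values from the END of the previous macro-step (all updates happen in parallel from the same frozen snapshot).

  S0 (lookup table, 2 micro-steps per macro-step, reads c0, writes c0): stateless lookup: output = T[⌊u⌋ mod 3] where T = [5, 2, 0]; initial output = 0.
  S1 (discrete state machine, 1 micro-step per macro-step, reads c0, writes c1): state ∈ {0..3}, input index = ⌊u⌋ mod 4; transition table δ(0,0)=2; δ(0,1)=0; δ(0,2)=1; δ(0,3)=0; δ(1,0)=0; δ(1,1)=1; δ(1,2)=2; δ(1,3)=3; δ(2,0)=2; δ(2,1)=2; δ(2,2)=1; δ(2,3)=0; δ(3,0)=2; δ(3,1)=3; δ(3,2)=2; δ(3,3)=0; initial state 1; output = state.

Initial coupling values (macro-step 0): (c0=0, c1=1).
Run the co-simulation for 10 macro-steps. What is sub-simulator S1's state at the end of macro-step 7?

macro 1: S0 reads c0=0 → after 2×micro: 5; S1 reads c0=0 → after 1×micro: 0 ⇒ (c0=5, c1=0)
macro 2: S0 reads c0=5 → after 2×micro: 0; S1 reads c0=5 → after 1×micro: 0 ⇒ (c0=0, c1=0)
macro 3: S0 reads c0=0 → after 2×micro: 5; S1 reads c0=0 → after 1×micro: 2 ⇒ (c0=5, c1=2)
macro 4: S0 reads c0=5 → after 2×micro: 0; S1 reads c0=5 → after 1×micro: 2 ⇒ (c0=0, c1=2)
macro 5: S0 reads c0=0 → after 2×micro: 5; S1 reads c0=0 → after 1×micro: 2 ⇒ (c0=5, c1=2)
macro 6: S0 reads c0=5 → after 2×micro: 0; S1 reads c0=5 → after 1×micro: 2 ⇒ (c0=0, c1=2)
macro 7: S0 reads c0=0 → after 2×micro: 5; S1 reads c0=0 → after 1×micro: 2 ⇒ (c0=5, c1=2)
macro 8: S0 reads c0=5 → after 2×micro: 0; S1 reads c0=5 → after 1×micro: 2 ⇒ (c0=0, c1=2)
macro 9: S0 reads c0=0 → after 2×micro: 5; S1 reads c0=0 → after 1×micro: 2 ⇒ (c0=5, c1=2)
macro 10: S0 reads c0=5 → after 2×micro: 0; S1 reads c0=5 → after 1×micro: 2 ⇒ (c0=0, c1=2)

S1 state at macro-step 7 = 2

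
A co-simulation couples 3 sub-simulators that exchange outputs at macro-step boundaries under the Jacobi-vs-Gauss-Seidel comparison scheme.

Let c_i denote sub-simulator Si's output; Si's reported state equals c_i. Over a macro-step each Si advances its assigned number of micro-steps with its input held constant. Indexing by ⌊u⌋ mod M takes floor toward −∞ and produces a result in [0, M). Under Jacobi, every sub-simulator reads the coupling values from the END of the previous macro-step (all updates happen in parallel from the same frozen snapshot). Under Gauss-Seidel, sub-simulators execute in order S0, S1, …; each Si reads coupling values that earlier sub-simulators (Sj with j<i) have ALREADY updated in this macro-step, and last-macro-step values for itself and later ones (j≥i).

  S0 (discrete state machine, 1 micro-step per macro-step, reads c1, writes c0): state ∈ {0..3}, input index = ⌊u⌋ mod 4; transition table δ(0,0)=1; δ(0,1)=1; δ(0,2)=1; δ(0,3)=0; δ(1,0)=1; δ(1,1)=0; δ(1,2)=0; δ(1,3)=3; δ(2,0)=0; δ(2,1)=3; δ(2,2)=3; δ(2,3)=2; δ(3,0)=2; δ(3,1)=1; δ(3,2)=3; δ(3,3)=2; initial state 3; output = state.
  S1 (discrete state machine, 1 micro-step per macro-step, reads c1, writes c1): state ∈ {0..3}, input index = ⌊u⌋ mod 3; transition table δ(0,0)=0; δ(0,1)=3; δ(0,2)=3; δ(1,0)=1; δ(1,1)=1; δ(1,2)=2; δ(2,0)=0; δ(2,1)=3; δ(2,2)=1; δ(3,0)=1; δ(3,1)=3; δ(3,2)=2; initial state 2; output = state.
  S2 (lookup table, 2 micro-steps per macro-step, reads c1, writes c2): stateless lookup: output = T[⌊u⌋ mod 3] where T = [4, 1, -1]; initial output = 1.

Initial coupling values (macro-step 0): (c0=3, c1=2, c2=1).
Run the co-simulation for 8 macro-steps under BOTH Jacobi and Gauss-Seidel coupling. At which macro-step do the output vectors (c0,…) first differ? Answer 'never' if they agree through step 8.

first divergence at macro-step: 1

[Jacobi] macro 1: S0 reads c1=2 → after 1×micro: 3; S1 reads c1=2 → after 1×micro: 1; S2 reads c1=2 → after 2×micro: -1 ⇒ (c0=3, c1=1, c2=-1)
[Jacobi] macro 2: S0 reads c1=1 → after 1×micro: 1; S1 reads c1=1 → after 1×micro: 1; S2 reads c1=1 → after 2×micro: 1 ⇒ (c0=1, c1=1, c2=1)
[Jacobi] macro 3: S0 reads c1=1 → after 1×micro: 0; S1 reads c1=1 → after 1×micro: 1; S2 reads c1=1 → after 2×micro: 1 ⇒ (c0=0, c1=1, c2=1)
[Jacobi] macro 4: S0 reads c1=1 → after 1×micro: 1; S1 reads c1=1 → after 1×micro: 1; S2 reads c1=1 → after 2×micro: 1 ⇒ (c0=1, c1=1, c2=1)
[Jacobi] macro 5: S0 reads c1=1 → after 1×micro: 0; S1 reads c1=1 → after 1×micro: 1; S2 reads c1=1 → after 2×micro: 1 ⇒ (c0=0, c1=1, c2=1)
[Jacobi] macro 6: S0 reads c1=1 → after 1×micro: 1; S1 reads c1=1 → after 1×micro: 1; S2 reads c1=1 → after 2×micro: 1 ⇒ (c0=1, c1=1, c2=1)
[Jacobi] macro 7: S0 reads c1=1 → after 1×micro: 0; S1 reads c1=1 → after 1×micro: 1; S2 reads c1=1 → after 2×micro: 1 ⇒ (c0=0, c1=1, c2=1)
[Jacobi] macro 8: S0 reads c1=1 → after 1×micro: 1; S1 reads c1=1 → after 1×micro: 1; S2 reads c1=1 → after 2×micro: 1 ⇒ (c0=1, c1=1, c2=1)
[Gauss-Seidel] macro 1: S0 reads c1=2 → after 1×micro: 3; S1 reads c1=2 → after 1×micro: 1; S2 reads c1=1 → after 2×micro: 1 ⇒ (c0=3, c1=1, c2=1)
[Gauss-Seidel] macro 2: S0 reads c1=1 → after 1×micro: 1; S1 reads c1=1 → after 1×micro: 1; S2 reads c1=1 → after 2×micro: 1 ⇒ (c0=1, c1=1, c2=1)
[Gauss-Seidel] macro 3: S0 reads c1=1 → after 1×micro: 0; S1 reads c1=1 → after 1×micro: 1; S2 reads c1=1 → after 2×micro: 1 ⇒ (c0=0, c1=1, c2=1)
[Gauss-Seidel] macro 4: S0 reads c1=1 → after 1×micro: 1; S1 reads c1=1 → after 1×micro: 1; S2 reads c1=1 → after 2×micro: 1 ⇒ (c0=1, c1=1, c2=1)
[Gauss-Seidel] macro 5: S0 reads c1=1 → after 1×micro: 0; S1 reads c1=1 → after 1×micro: 1; S2 reads c1=1 → after 2×micro: 1 ⇒ (c0=0, c1=1, c2=1)
[Gauss-Seidel] macro 6: S0 reads c1=1 → after 1×micro: 1; S1 reads c1=1 → after 1×micro: 1; S2 reads c1=1 → after 2×micro: 1 ⇒ (c0=1, c1=1, c2=1)
[Gauss-Seidel] macro 7: S0 reads c1=1 → after 1×micro: 0; S1 reads c1=1 → after 1×micro: 1; S2 reads c1=1 → after 2×micro: 1 ⇒ (c0=0, c1=1, c2=1)
[Gauss-Seidel] macro 8: S0 reads c1=1 → after 1×micro: 1; S1 reads c1=1 → after 1×micro: 1; S2 reads c1=1 → after 2×micro: 1 ⇒ (c0=1, c1=1, c2=1)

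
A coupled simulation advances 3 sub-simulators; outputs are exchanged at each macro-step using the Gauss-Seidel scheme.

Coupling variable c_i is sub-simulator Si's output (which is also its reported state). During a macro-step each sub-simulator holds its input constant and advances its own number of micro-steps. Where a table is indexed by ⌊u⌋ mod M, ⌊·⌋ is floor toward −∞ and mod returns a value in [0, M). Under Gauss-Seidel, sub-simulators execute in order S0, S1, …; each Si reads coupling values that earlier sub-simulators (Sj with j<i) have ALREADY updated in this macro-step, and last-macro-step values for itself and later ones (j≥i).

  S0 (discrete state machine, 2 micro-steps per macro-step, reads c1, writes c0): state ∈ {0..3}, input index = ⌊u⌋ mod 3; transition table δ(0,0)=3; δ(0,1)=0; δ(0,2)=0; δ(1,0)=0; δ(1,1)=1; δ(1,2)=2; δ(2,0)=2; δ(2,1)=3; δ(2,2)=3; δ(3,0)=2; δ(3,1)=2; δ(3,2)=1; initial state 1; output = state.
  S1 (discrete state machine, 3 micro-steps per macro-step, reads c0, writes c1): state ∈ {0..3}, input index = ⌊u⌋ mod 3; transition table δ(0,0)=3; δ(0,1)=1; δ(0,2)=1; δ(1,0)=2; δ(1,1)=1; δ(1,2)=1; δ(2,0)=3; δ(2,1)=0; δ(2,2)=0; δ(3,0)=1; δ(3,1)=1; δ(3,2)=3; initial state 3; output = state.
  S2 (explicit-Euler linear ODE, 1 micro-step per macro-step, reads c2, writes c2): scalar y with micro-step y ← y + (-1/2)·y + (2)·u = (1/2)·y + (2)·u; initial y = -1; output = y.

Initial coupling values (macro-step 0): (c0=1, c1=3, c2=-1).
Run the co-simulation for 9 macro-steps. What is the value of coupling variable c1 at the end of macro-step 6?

c1 at macro-step 6 = 3

macro 1: S0 reads c1=3 → after 2×micro: 3; S1 reads c0=3 → after 3×micro: 3; S2 reads c2=-1 → after 1×micro: -5/2 ⇒ (c0=3, c1=3, c2=-5/2)
macro 2: S0 reads c1=3 → after 2×micro: 2; S1 reads c0=2 → after 3×micro: 3; S2 reads c2=-5/2 → after 1×micro: -25/4 ⇒ (c0=2, c1=3, c2=-25/4)
macro 3: S0 reads c1=3 → after 2×micro: 2; S1 reads c0=2 → after 3×micro: 3; S2 reads c2=-25/4 → after 1×micro: -125/8 ⇒ (c0=2, c1=3, c2=-125/8)
macro 4: S0 reads c1=3 → after 2×micro: 2; S1 reads c0=2 → after 3×micro: 3; S2 reads c2=-125/8 → after 1×micro: -625/16 ⇒ (c0=2, c1=3, c2=-625/16)
macro 5: S0 reads c1=3 → after 2×micro: 2; S1 reads c0=2 → after 3×micro: 3; S2 reads c2=-625/16 → after 1×micro: -3125/32 ⇒ (c0=2, c1=3, c2=-3125/32)
macro 6: S0 reads c1=3 → after 2×micro: 2; S1 reads c0=2 → after 3×micro: 3; S2 reads c2=-3125/32 → after 1×micro: -15625/64 ⇒ (c0=2, c1=3, c2=-15625/64)
macro 7: S0 reads c1=3 → after 2×micro: 2; S1 reads c0=2 → after 3×micro: 3; S2 reads c2=-15625/64 → after 1×micro: -78125/128 ⇒ (c0=2, c1=3, c2=-78125/128)
macro 8: S0 reads c1=3 → after 2×micro: 2; S1 reads c0=2 → after 3×micro: 3; S2 reads c2=-78125/128 → after 1×micro: -390625/256 ⇒ (c0=2, c1=3, c2=-390625/256)
macro 9: S0 reads c1=3 → after 2×micro: 2; S1 reads c0=2 → after 3×micro: 3; S2 reads c2=-390625/256 → after 1×micro: -1953125/512 ⇒ (c0=2, c1=3, c2=-1953125/512)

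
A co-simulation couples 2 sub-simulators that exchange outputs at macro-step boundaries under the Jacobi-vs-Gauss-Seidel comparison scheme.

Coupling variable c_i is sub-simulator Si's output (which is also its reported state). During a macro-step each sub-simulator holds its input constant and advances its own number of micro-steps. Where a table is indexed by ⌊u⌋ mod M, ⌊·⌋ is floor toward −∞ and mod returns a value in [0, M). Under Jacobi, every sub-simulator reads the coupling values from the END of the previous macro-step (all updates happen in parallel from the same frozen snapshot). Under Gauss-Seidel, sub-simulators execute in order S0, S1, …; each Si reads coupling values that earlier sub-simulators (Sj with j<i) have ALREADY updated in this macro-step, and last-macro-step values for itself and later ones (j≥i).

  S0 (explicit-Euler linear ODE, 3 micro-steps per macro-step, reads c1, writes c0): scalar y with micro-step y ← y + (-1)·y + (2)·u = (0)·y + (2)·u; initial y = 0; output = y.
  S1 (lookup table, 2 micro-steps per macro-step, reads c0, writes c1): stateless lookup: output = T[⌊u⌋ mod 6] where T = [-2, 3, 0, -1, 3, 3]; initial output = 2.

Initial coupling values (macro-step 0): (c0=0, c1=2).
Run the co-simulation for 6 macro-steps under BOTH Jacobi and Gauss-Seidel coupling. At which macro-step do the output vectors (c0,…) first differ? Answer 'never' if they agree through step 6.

first divergence at macro-step: 1

[Jacobi] macro 1: S0 reads c1=2 → after 3×micro: 4; S1 reads c0=0 → after 2×micro: -2 ⇒ (c0=4, c1=-2)
[Jacobi] macro 2: S0 reads c1=-2 → after 3×micro: -4; S1 reads c0=4 → after 2×micro: 3 ⇒ (c0=-4, c1=3)
[Jacobi] macro 3: S0 reads c1=3 → after 3×micro: 6; S1 reads c0=-4 → after 2×micro: 0 ⇒ (c0=6, c1=0)
[Jacobi] macro 4: S0 reads c1=0 → after 3×micro: 0; S1 reads c0=6 → after 2×micro: -2 ⇒ (c0=0, c1=-2)
[Jacobi] macro 5: S0 reads c1=-2 → after 3×micro: -4; S1 reads c0=0 → after 2×micro: -2 ⇒ (c0=-4, c1=-2)
[Jacobi] macro 6: S0 reads c1=-2 → after 3×micro: -4; S1 reads c0=-4 → after 2×micro: 0 ⇒ (c0=-4, c1=0)
[Gauss-Seidel] macro 1: S0 reads c1=2 → after 3×micro: 4; S1 reads c0=4 → after 2×micro: 3 ⇒ (c0=4, c1=3)
[Gauss-Seidel] macro 2: S0 reads c1=3 → after 3×micro: 6; S1 reads c0=6 → after 2×micro: -2 ⇒ (c0=6, c1=-2)
[Gauss-Seidel] macro 3: S0 reads c1=-2 → after 3×micro: -4; S1 reads c0=-4 → after 2×micro: 0 ⇒ (c0=-4, c1=0)
[Gauss-Seidel] macro 4: S0 reads c1=0 → after 3×micro: 0; S1 reads c0=0 → after 2×micro: -2 ⇒ (c0=0, c1=-2)
[Gauss-Seidel] macro 5: S0 reads c1=-2 → after 3×micro: -4; S1 reads c0=-4 → after 2×micro: 0 ⇒ (c0=-4, c1=0)
[Gauss-Seidel] macro 6: S0 reads c1=0 → after 3×micro: 0; S1 reads c0=0 → after 2×micro: -2 ⇒ (c0=0, c1=-2)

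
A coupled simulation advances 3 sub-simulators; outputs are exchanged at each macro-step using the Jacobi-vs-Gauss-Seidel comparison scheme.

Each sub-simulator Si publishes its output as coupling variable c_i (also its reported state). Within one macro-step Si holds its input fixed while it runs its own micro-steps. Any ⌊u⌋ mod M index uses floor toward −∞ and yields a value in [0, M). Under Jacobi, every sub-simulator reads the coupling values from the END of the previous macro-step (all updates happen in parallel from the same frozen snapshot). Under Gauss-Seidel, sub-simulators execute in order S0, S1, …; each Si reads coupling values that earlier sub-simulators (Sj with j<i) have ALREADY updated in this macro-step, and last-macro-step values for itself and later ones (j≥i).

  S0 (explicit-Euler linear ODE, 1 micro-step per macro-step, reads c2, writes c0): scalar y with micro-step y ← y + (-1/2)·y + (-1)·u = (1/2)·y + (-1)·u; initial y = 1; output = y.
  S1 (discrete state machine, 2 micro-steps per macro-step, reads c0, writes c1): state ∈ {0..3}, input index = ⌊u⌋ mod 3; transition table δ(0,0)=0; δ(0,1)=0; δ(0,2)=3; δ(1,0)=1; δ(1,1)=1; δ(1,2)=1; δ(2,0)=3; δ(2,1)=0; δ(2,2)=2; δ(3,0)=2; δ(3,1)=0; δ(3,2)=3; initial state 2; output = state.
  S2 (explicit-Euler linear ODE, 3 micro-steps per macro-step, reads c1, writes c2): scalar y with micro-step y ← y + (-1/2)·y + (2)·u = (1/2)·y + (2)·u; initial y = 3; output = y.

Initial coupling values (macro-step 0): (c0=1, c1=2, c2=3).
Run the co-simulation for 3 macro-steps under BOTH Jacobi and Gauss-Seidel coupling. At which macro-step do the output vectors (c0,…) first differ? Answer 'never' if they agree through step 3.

[Jacobi] macro 1: S0 reads c2=3 → after 1×micro: -5/2; S1 reads c0=1 → after 2×micro: 0; S2 reads c1=2 → after 3×micro: 59/8 ⇒ (c0=-5/2, c1=0, c2=59/8)
[Jacobi] macro 2: S0 reads c2=59/8 → after 1×micro: -69/8; S1 reads c0=-5/2 → after 2×micro: 0; S2 reads c1=0 → after 3×micro: 59/64 ⇒ (c0=-69/8, c1=0, c2=59/64)
[Jacobi] macro 3: S0 reads c2=59/64 → after 1×micro: -335/64; S1 reads c0=-69/8 → after 2×micro: 0; S2 reads c1=0 → after 3×micro: 59/512 ⇒ (c0=-335/64, c1=0, c2=59/512)
[Gauss-Seidel] macro 1: S0 reads c2=3 → after 1×micro: -5/2; S1 reads c0=-5/2 → after 2×micro: 2; S2 reads c1=2 → after 3×micro: 59/8 ⇒ (c0=-5/2, c1=2, c2=59/8)
[Gauss-Seidel] macro 2: S0 reads c2=59/8 → after 1×micro: -69/8; S1 reads c0=-69/8 → after 2×micro: 2; S2 reads c1=2 → after 3×micro: 507/64 ⇒ (c0=-69/8, c1=2, c2=507/64)
[Gauss-Seidel] macro 3: S0 reads c2=507/64 → after 1×micro: -783/64; S1 reads c0=-783/64 → after 2×micro: 2; S2 reads c1=2 → after 3×micro: 4091/512 ⇒ (c0=-783/64, c1=2, c2=4091/512)

first divergence at macro-step: 1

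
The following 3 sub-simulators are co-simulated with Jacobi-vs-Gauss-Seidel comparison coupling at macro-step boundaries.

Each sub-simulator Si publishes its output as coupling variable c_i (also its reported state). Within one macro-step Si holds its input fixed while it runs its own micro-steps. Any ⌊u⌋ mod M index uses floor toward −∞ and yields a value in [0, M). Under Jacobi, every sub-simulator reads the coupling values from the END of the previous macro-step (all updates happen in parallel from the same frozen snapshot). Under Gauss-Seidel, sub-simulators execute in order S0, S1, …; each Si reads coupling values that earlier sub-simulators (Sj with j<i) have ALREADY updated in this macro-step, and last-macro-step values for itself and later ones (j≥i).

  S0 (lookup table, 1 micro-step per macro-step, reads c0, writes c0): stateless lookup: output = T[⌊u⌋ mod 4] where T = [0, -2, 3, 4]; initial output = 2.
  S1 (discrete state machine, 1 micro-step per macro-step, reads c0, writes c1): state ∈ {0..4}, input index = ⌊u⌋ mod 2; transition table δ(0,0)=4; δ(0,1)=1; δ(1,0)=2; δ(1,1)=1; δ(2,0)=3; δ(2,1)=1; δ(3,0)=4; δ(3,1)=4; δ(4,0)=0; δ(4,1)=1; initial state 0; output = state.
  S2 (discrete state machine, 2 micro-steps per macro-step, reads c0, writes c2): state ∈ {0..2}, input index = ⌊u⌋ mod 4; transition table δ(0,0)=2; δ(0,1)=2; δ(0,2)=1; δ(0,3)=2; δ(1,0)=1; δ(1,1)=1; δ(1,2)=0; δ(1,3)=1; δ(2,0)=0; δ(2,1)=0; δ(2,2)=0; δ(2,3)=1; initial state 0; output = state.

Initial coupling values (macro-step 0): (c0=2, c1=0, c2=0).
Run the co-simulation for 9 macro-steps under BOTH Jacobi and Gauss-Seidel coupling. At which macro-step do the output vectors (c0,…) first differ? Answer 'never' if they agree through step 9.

first divergence at macro-step: 1

[Jacobi] macro 1: S0 reads c0=2 → after 1×micro: 3; S1 reads c0=2 → after 1×micro: 4; S2 reads c0=2 → after 2×micro: 0 ⇒ (c0=3, c1=4, c2=0)
[Jacobi] macro 2: S0 reads c0=3 → after 1×micro: 4; S1 reads c0=3 → after 1×micro: 1; S2 reads c0=3 → after 2×micro: 1 ⇒ (c0=4, c1=1, c2=1)
[Jacobi] macro 3: S0 reads c0=4 → after 1×micro: 0; S1 reads c0=4 → after 1×micro: 2; S2 reads c0=4 → after 2×micro: 1 ⇒ (c0=0, c1=2, c2=1)
[Jacobi] macro 4: S0 reads c0=0 → after 1×micro: 0; S1 reads c0=0 → after 1×micro: 3; S2 reads c0=0 → after 2×micro: 1 ⇒ (c0=0, c1=3, c2=1)
[Jacobi] macro 5: S0 reads c0=0 → after 1×micro: 0; S1 reads c0=0 → after 1×micro: 4; S2 reads c0=0 → after 2×micro: 1 ⇒ (c0=0, c1=4, c2=1)
[Jacobi] macro 6: S0 reads c0=0 → after 1×micro: 0; S1 reads c0=0 → after 1×micro: 0; S2 reads c0=0 → after 2×micro: 1 ⇒ (c0=0, c1=0, c2=1)
[Jacobi] macro 7: S0 reads c0=0 → after 1×micro: 0; S1 reads c0=0 → after 1×micro: 4; S2 reads c0=0 → after 2×micro: 1 ⇒ (c0=0, c1=4, c2=1)
[Jacobi] macro 8: S0 reads c0=0 → after 1×micro: 0; S1 reads c0=0 → after 1×micro: 0; S2 reads c0=0 → after 2×micro: 1 ⇒ (c0=0, c1=0, c2=1)
[Jacobi] macro 9: S0 reads c0=0 → after 1×micro: 0; S1 reads c0=0 → after 1×micro: 4; S2 reads c0=0 → after 2×micro: 1 ⇒ (c0=0, c1=4, c2=1)
[Gauss-Seidel] macro 1: S0 reads c0=2 → after 1×micro: 3; S1 reads c0=3 → after 1×micro: 1; S2 reads c0=3 → after 2×micro: 1 ⇒ (c0=3, c1=1, c2=1)
[Gauss-Seidel] macro 2: S0 reads c0=3 → after 1×micro: 4; S1 reads c0=4 → after 1×micro: 2; S2 reads c0=4 → after 2×micro: 1 ⇒ (c0=4, c1=2, c2=1)
[Gauss-Seidel] macro 3: S0 reads c0=4 → after 1×micro: 0; S1 reads c0=0 → after 1×micro: 3; S2 reads c0=0 → after 2×micro: 1 ⇒ (c0=0, c1=3, c2=1)
[Gauss-Seidel] macro 4: S0 reads c0=0 → after 1×micro: 0; S1 reads c0=0 → after 1×micro: 4; S2 reads c0=0 → after 2×micro: 1 ⇒ (c0=0, c1=4, c2=1)
[Gauss-Seidel] macro 5: S0 reads c0=0 → after 1×micro: 0; S1 reads c0=0 → after 1×micro: 0; S2 reads c0=0 → after 2×micro: 1 ⇒ (c0=0, c1=0, c2=1)
[Gauss-Seidel] macro 6: S0 reads c0=0 → after 1×micro: 0; S1 reads c0=0 → after 1×micro: 4; S2 reads c0=0 → after 2×micro: 1 ⇒ (c0=0, c1=4, c2=1)
[Gauss-Seidel] macro 7: S0 reads c0=0 → after 1×micro: 0; S1 reads c0=0 → after 1×micro: 0; S2 reads c0=0 → after 2×micro: 1 ⇒ (c0=0, c1=0, c2=1)
[Gauss-Seidel] macro 8: S0 reads c0=0 → after 1×micro: 0; S1 reads c0=0 → after 1×micro: 4; S2 reads c0=0 → after 2×micro: 1 ⇒ (c0=0, c1=4, c2=1)
[Gauss-Seidel] macro 9: S0 reads c0=0 → after 1×micro: 0; S1 reads c0=0 → after 1×micro: 0; S2 reads c0=0 → after 2×micro: 1 ⇒ (c0=0, c1=0, c2=1)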